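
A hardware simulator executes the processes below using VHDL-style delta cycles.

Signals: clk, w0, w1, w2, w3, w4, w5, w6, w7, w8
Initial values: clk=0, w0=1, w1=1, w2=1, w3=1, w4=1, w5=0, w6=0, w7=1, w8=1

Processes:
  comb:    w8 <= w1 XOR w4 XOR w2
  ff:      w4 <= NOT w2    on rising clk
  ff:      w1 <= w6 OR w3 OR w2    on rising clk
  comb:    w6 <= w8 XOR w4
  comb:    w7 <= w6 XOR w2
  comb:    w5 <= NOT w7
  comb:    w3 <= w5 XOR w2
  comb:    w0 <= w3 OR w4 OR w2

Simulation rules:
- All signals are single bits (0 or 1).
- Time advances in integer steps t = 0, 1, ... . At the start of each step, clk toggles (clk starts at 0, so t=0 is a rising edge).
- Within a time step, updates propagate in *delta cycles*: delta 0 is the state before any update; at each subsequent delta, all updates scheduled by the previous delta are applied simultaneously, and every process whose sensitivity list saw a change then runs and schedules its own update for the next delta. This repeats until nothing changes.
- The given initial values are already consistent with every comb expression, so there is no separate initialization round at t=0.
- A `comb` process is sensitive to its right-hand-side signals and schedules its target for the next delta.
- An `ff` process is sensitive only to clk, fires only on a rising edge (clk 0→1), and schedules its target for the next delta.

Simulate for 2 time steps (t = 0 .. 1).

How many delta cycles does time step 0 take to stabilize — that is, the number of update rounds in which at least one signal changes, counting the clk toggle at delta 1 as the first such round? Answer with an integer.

7

t0.Δ0 w2=1 w6=0 w4=1 w0=1 w8=1 clk=0 w7=1 w5=0 w3=1 w1=1
t0.Δ1 w2=1 w6=0 w4=1 w0=1 w8=1 clk=1 w7=1 w5=0 w3=1 w1=1
t0.Δ2 w2=1 w6=0 w4=0 w0=1 w8=1 clk=1 w7=1 w5=0 w3=1 w1=1
t0.Δ3 w2=1 w6=1 w4=0 w0=1 w8=0 clk=1 w7=1 w5=0 w3=1 w1=1
t0.Δ4 w2=1 w6=0 w4=0 w0=1 w8=0 clk=1 w7=0 w5=0 w3=1 w1=1
t0.Δ5 w2=1 w6=0 w4=0 w0=1 w8=0 clk=1 w7=1 w5=1 w3=1 w1=1
t0.Δ6 w2=1 w6=0 w4=0 w0=1 w8=0 clk=1 w7=1 w5=0 w3=0 w1=1
t0.Δ7 w2=1 w6=0 w4=0 w0=1 w8=0 clk=1 w7=1 w5=0 w3=1 w1=1
t1.Δ0 w2=1 w6=0 w4=0 w0=1 w8=0 clk=1 w7=1 w5=0 w3=1 w1=1
t1.Δ1 w2=1 w6=0 w4=0 w0=1 w8=0 clk=0 w7=1 w5=0 w3=1 w1=1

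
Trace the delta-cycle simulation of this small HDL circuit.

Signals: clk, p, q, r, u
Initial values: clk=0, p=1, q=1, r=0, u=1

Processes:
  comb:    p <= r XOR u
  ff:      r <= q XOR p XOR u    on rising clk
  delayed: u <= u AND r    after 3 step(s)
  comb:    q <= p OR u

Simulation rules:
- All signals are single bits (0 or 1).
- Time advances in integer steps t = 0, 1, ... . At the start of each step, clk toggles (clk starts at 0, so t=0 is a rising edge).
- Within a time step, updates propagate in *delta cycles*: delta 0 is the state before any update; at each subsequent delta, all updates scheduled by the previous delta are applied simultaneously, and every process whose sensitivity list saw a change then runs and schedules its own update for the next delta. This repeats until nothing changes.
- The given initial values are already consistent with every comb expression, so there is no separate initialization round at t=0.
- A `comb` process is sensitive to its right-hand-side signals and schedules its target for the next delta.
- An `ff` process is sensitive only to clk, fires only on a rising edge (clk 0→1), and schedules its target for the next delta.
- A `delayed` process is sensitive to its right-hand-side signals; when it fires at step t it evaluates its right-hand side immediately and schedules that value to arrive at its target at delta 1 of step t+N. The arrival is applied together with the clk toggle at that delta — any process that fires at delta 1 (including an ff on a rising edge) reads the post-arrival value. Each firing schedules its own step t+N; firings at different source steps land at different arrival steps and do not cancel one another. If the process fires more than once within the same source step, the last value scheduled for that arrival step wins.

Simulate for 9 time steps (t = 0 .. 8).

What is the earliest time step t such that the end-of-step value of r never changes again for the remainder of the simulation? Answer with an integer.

6

t=0 Δ0: r=0 p=1 u=1 clk=0 q=1
  Δ1: clk:0→1
  Δ2: r:0→1
  Δ3: p:1→0
  (3Δ to stable)
t=1 Δ0: r=1 p=0 u=1 clk=1 q=1
  Δ1: clk:1→0
  (1Δ to stable)
t=2 Δ0: r=1 p=0 u=1 clk=0 q=1
  Δ1: clk:0→1
  Δ2: r:1→0
  Δ3: p:0→1
  (3Δ to stable)
t=3 Δ0: r=0 p=1 u=1 clk=1 q=1
  Δ1: clk:1→0
  (1Δ to stable)
t=4 Δ0: r=0 p=1 u=1 clk=0 q=1
  Δ1: clk:0→1
  Δ2: r:0→1
  Δ3: p:1→0
  (3Δ to stable)
t=5 Δ0: r=1 p=0 u=1 clk=1 q=1
  Δ1: u:1→0, clk:1→0
  Δ2: p:0→1, q:1→0
  Δ3: q:0→1
  (3Δ to stable)
t=6 Δ0: r=1 p=1 u=0 clk=0 q=1
  Δ1: clk:0→1
  Δ2: r:1→0
  Δ3: p:1→0
  Δ4: q:1→0
  (4Δ to stable)
t=7 Δ0: r=0 p=0 u=0 clk=1 q=0
  Δ1: u:0→1, clk:1→0
  Δ2: p:0→1, q:0→1
  (2Δ to stable)
t=8 Δ0: r=0 p=1 u=1 clk=0 q=1
  Δ1: u:1→0, clk:0→1
  Δ2: p:1→0
  Δ3: q:1→0
  (3Δ to stable)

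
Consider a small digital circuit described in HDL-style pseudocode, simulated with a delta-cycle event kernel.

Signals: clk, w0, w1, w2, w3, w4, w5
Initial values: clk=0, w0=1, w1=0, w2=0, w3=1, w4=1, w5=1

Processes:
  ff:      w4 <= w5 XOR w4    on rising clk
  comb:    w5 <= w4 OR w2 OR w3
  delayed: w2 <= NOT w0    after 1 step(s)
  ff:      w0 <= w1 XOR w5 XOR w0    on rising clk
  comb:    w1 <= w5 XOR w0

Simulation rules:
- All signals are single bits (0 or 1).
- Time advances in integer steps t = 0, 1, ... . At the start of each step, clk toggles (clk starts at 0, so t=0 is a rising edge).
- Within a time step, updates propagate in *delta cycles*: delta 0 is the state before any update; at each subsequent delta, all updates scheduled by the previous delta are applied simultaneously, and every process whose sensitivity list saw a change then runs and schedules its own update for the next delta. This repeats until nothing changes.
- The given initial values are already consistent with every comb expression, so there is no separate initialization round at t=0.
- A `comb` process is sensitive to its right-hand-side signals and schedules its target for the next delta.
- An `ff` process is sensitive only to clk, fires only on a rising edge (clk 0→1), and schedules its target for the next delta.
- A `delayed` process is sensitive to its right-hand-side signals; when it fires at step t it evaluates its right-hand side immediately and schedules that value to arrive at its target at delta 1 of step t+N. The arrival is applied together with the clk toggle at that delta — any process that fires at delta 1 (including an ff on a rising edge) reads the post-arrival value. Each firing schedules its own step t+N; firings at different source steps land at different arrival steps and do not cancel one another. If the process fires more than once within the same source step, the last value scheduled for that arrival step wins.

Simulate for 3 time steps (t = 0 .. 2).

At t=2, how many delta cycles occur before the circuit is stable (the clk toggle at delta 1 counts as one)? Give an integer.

t0.Δ0 w5=1 w1=0 w2=0 w4=1 w3=1 w0=1 clk=0
t0.Δ1 w5=1 w1=0 w2=0 w4=1 w3=1 w0=1 clk=1
t0.Δ2 w5=1 w1=0 w2=0 w4=0 w3=1 w0=0 clk=1
t0.Δ3 w5=1 w1=1 w2=0 w4=0 w3=1 w0=0 clk=1
t1.Δ0 w5=1 w1=1 w2=0 w4=0 w3=1 w0=0 clk=1
t1.Δ1 w5=1 w1=1 w2=1 w4=0 w3=1 w0=0 clk=0
t2.Δ0 w5=1 w1=1 w2=1 w4=0 w3=1 w0=0 clk=0
t2.Δ1 w5=1 w1=1 w2=1 w4=0 w3=1 w0=0 clk=1
t2.Δ2 w5=1 w1=1 w2=1 w4=1 w3=1 w0=0 clk=1

2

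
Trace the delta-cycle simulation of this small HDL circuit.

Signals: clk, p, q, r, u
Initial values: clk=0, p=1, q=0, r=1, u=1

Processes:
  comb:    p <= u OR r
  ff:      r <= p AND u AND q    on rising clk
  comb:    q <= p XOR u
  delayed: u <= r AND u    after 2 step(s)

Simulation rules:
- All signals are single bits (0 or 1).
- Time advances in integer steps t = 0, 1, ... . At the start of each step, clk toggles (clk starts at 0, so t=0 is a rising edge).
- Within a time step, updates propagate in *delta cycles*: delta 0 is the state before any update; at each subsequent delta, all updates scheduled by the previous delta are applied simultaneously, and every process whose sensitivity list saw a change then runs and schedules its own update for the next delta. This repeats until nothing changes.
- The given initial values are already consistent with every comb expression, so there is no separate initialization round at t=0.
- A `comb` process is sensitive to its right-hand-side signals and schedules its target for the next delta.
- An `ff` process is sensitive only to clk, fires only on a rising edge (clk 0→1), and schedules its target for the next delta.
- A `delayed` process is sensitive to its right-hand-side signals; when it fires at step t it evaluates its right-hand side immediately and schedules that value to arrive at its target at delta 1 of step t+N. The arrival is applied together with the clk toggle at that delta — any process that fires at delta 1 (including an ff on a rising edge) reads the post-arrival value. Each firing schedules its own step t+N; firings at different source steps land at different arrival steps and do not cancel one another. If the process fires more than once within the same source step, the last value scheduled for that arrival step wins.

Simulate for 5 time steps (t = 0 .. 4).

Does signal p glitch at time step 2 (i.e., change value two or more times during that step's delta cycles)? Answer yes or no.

t=0 Δ0: clk=0 q=0 p=1 r=1 u=1
  Δ1: clk:0→1
  Δ2: r:1→0
  (2Δ to stable)
t=1 Δ0: clk=1 q=0 p=1 r=0 u=1
  Δ1: clk:1→0
  (1Δ to stable)
t=2 Δ0: clk=0 q=0 p=1 r=0 u=1
  Δ1: clk:0→1, u:1→0
  Δ2: q:0→1, p:1→0
  Δ3: q:1→0
  (3Δ to stable)
t=3 Δ0: clk=1 q=0 p=0 r=0 u=0
  Δ1: clk:1→0
  (1Δ to stable)
t=4 Δ0: clk=0 q=0 p=0 r=0 u=0
  Δ1: clk:0→1
  (1Δ to stable)

no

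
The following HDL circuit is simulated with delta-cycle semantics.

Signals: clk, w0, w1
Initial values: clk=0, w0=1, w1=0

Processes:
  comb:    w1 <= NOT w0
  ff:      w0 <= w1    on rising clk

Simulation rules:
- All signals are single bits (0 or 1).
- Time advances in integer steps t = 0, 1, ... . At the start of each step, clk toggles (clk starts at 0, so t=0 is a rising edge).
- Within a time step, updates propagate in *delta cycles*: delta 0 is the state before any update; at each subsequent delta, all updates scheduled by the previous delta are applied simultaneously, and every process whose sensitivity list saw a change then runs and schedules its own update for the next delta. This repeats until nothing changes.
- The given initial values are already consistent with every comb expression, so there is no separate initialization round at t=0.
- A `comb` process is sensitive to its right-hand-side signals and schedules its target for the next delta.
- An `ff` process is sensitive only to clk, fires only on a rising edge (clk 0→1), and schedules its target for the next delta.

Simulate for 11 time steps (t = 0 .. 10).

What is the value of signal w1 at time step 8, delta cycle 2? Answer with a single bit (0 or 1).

0

t=0 Δ0: w1=0 w0=1 clk=0
  Δ1: clk:0→1
  Δ2: w0:1→0
  Δ3: w1:0→1
  (3Δ to stable)
t=1 Δ0: w1=1 w0=0 clk=1
  Δ1: clk:1→0
  (1Δ to stable)
t=2 Δ0: w1=1 w0=0 clk=0
  Δ1: clk:0→1
  Δ2: w0:0→1
  Δ3: w1:1→0
  (3Δ to stable)
t=3 Δ0: w1=0 w0=1 clk=1
  Δ1: clk:1→0
  (1Δ to stable)
t=4 Δ0: w1=0 w0=1 clk=0
  Δ1: clk:0→1
  Δ2: w0:1→0
  Δ3: w1:0→1
  (3Δ to stable)
t=5 Δ0: w1=1 w0=0 clk=1
  Δ1: clk:1→0
  (1Δ to stable)
t=6 Δ0: w1=1 w0=0 clk=0
  Δ1: clk:0→1
  Δ2: w0:0→1
  Δ3: w1:1→0
  (3Δ to stable)
t=7 Δ0: w1=0 w0=1 clk=1
  Δ1: clk:1→0
  (1Δ to stable)
t=8 Δ0: w1=0 w0=1 clk=0
  Δ1: clk:0→1
  Δ2: w0:1→0
  Δ3: w1:0→1
  (3Δ to stable)
t=9 Δ0: w1=1 w0=0 clk=1
  Δ1: clk:1→0
  (1Δ to stable)
t=10 Δ0: w1=1 w0=0 clk=0
  Δ1: clk:0→1
  Δ2: w0:0→1
  Δ3: w1:1→0
  (3Δ to stable)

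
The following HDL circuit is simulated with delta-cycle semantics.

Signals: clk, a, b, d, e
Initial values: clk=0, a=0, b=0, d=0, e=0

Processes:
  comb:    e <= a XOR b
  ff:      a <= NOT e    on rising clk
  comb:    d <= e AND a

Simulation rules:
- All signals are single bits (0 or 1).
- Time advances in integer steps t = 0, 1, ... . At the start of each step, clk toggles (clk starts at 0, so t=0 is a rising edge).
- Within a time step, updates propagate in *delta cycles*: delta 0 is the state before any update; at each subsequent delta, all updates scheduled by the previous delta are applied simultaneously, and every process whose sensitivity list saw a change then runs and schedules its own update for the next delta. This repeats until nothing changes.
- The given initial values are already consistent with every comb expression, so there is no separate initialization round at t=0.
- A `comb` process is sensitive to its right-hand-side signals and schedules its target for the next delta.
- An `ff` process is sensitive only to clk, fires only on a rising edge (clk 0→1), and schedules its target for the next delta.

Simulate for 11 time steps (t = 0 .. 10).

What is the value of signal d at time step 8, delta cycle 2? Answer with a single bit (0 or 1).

0

[bits: clk,e,b,d,a]
t=0: Δ0=00000 Δ1=10000 Δ2=10001 Δ3=11001 Δ4=11011 | 4Δ
t=1: Δ0=11011 Δ1=01011 | 1Δ
t=2: Δ0=01011 Δ1=11011 Δ2=11010 Δ3=10000 | 3Δ
t=3: Δ0=10000 Δ1=00000 | 1Δ
t=4: Δ0=00000 Δ1=10000 Δ2=10001 Δ3=11001 Δ4=11011 | 4Δ
t=5: Δ0=11011 Δ1=01011 | 1Δ
t=6: Δ0=01011 Δ1=11011 Δ2=11010 Δ3=10000 | 3Δ
t=7: Δ0=10000 Δ1=00000 | 1Δ
t=8: Δ0=00000 Δ1=10000 Δ2=10001 Δ3=11001 Δ4=11011 | 4Δ
t=9: Δ0=11011 Δ1=01011 | 1Δ
t=10: Δ0=01011 Δ1=11011 Δ2=11010 Δ3=10000 | 3Δ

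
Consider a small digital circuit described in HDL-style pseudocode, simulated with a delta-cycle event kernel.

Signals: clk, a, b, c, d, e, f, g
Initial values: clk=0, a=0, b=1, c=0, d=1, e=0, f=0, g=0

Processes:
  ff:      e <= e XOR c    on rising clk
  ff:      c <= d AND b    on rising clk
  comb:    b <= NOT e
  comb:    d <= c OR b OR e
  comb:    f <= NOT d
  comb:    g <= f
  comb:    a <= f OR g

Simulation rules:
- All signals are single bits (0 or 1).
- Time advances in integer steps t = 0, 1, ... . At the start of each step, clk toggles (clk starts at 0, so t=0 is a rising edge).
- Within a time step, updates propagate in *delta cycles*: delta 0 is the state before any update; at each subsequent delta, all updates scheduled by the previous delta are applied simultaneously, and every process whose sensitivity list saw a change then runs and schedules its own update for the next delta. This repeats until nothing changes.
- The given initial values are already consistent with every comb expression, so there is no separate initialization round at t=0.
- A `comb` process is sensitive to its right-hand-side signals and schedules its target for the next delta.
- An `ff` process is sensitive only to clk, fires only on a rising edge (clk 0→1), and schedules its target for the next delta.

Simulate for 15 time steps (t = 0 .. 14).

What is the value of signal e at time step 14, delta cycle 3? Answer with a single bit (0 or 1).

[bits: b,clk,c,g,d,e,f,a]
t=0: Δ0=10001000 Δ1=11001000 Δ2=11101000 | 2Δ
t=1: Δ0=11101000 Δ1=10101000 | 1Δ
t=2: Δ0=10101000 Δ1=11101000 Δ2=11101100 Δ3=01101100 | 3Δ
t=3: Δ0=01101100 Δ1=00101100 | 1Δ
t=4: Δ0=00101100 Δ1=01101100 Δ2=01001000 Δ3=11000000 Δ4=11001010 Δ5=11011001 Δ6=11001001 Δ7=11001000 | 7Δ
t=5: Δ0=11001000 Δ1=10001000 | 1Δ
t=6: Δ0=10001000 Δ1=11001000 Δ2=11101000 | 2Δ
t=7: Δ0=11101000 Δ1=10101000 | 1Δ
t=8: Δ0=10101000 Δ1=11101000 Δ2=11101100 Δ3=01101100 | 3Δ
t=9: Δ0=01101100 Δ1=00101100 | 1Δ
t=10: Δ0=00101100 Δ1=01101100 Δ2=01001000 Δ3=11000000 Δ4=11001010 Δ5=11011001 Δ6=11001001 Δ7=11001000 | 7Δ
t=11: Δ0=11001000 Δ1=10001000 | 1Δ
t=12: Δ0=10001000 Δ1=11001000 Δ2=11101000 | 2Δ
t=13: Δ0=11101000 Δ1=10101000 | 1Δ
t=14: Δ0=10101000 Δ1=11101000 Δ2=11101100 Δ3=01101100 | 3Δ

1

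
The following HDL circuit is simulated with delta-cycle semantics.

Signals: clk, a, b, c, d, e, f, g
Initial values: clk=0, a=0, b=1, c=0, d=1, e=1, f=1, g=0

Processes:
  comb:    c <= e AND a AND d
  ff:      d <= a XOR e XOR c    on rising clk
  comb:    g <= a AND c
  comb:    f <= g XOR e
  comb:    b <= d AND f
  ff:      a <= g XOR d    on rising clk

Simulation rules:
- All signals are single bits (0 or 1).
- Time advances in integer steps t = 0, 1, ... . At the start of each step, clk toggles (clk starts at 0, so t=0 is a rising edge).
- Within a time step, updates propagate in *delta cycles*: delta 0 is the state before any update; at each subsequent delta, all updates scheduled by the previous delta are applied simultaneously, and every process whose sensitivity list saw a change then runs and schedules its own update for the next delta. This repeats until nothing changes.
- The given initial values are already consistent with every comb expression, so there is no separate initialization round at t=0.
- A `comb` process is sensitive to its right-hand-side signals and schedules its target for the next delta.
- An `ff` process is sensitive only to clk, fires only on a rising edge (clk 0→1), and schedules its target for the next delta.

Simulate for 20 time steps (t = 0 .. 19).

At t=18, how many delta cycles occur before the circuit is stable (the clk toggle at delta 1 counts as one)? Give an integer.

5

t=0 Δ0: clk=0 c=0 e=1 a=0 d=1 b=1 g=0 f=1
  Δ1: clk:0→1
  Δ2: a:0→1
  Δ3: c:0→1
  Δ4: g:0→1
  Δ5: f:1→0
  Δ6: b:1→0
  (6Δ to stable)
t=1 Δ0: clk=1 c=1 e=1 a=1 d=1 b=0 g=1 f=0
  Δ1: clk:1→0
  (1Δ to stable)
t=2 Δ0: clk=0 c=1 e=1 a=1 d=1 b=0 g=1 f=0
  Δ1: clk:0→1
  Δ2: a:1→0
  Δ3: c:1→0, g:1→0
  Δ4: f:0→1
  Δ5: b:0→1
  (5Δ to stable)
t=3 Δ0: clk=1 c=0 e=1 a=0 d=1 b=1 g=0 f=1
  Δ1: clk:1→0
  (1Δ to stable)
t=4 Δ0: clk=0 c=0 e=1 a=0 d=1 b=1 g=0 f=1
  Δ1: clk:0→1
  Δ2: a:0→1
  Δ3: c:0→1
  Δ4: g:0→1
  Δ5: f:1→0
  Δ6: b:1→0
  (6Δ to stable)
t=5 Δ0: clk=1 c=1 e=1 a=1 d=1 b=0 g=1 f=0
  Δ1: clk:1→0
  (1Δ to stable)
t=6 Δ0: clk=0 c=1 e=1 a=1 d=1 b=0 g=1 f=0
  Δ1: clk:0→1
  Δ2: a:1→0
  Δ3: c:1→0, g:1→0
  Δ4: f:0→1
  Δ5: b:0→1
  (5Δ to stable)
t=7 Δ0: clk=1 c=0 e=1 a=0 d=1 b=1 g=0 f=1
  Δ1: clk:1→0
  (1Δ to stable)
t=8 Δ0: clk=0 c=0 e=1 a=0 d=1 b=1 g=0 f=1
  Δ1: clk:0→1
  Δ2: a:0→1
  Δ3: c:0→1
  Δ4: g:0→1
  Δ5: f:1→0
  Δ6: b:1→0
  (6Δ to stable)
t=9 Δ0: clk=1 c=1 e=1 a=1 d=1 b=0 g=1 f=0
  Δ1: clk:1→0
  (1Δ to stable)
t=10 Δ0: clk=0 c=1 e=1 a=1 d=1 b=0 g=1 f=0
  Δ1: clk:0→1
  Δ2: a:1→0
  Δ3: c:1→0, g:1→0
  Δ4: f:0→1
  Δ5: b:0→1
  (5Δ to stable)
t=11 Δ0: clk=1 c=0 e=1 a=0 d=1 b=1 g=0 f=1
  Δ1: clk:1→0
  (1Δ to stable)
t=12 Δ0: clk=0 c=0 e=1 a=0 d=1 b=1 g=0 f=1
  Δ1: clk:0→1
  Δ2: a:0→1
  Δ3: c:0→1
  Δ4: g:0→1
  Δ5: f:1→0
  Δ6: b:1→0
  (6Δ to stable)
t=13 Δ0: clk=1 c=1 e=1 a=1 d=1 b=0 g=1 f=0
  Δ1: clk:1→0
  (1Δ to stable)
t=14 Δ0: clk=0 c=1 e=1 a=1 d=1 b=0 g=1 f=0
  Δ1: clk:0→1
  Δ2: a:1→0
  Δ3: c:1→0, g:1→0
  Δ4: f:0→1
  Δ5: b:0→1
  (5Δ to stable)
t=15 Δ0: clk=1 c=0 e=1 a=0 d=1 b=1 g=0 f=1
  Δ1: clk:1→0
  (1Δ to stable)
t=16 Δ0: clk=0 c=0 e=1 a=0 d=1 b=1 g=0 f=1
  Δ1: clk:0→1
  Δ2: a:0→1
  Δ3: c:0→1
  Δ4: g:0→1
  Δ5: f:1→0
  Δ6: b:1→0
  (6Δ to stable)
t=17 Δ0: clk=1 c=1 e=1 a=1 d=1 b=0 g=1 f=0
  Δ1: clk:1→0
  (1Δ to stable)
t=18 Δ0: clk=0 c=1 e=1 a=1 d=1 b=0 g=1 f=0
  Δ1: clk:0→1
  Δ2: a:1→0
  Δ3: c:1→0, g:1→0
  Δ4: f:0→1
  Δ5: b:0→1
  (5Δ to stable)
t=19 Δ0: clk=1 c=0 e=1 a=0 d=1 b=1 g=0 f=1
  Δ1: clk:1→0
  (1Δ to stable)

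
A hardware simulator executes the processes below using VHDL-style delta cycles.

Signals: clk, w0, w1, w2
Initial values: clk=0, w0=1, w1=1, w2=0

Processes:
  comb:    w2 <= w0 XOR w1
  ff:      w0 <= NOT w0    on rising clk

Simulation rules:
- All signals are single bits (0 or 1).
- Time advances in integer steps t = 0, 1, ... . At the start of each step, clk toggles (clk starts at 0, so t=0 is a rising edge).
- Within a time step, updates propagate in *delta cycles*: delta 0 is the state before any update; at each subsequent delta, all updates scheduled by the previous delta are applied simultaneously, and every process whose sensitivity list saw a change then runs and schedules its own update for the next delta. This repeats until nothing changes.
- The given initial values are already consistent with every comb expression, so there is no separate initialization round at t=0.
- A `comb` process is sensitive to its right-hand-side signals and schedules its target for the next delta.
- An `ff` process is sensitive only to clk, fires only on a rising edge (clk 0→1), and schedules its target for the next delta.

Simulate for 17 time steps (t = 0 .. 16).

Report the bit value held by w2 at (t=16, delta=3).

1

t=0 Δ0: clk=0 w0=1 w1=1 w2=0
  Δ1: clk:0→1
  Δ2: w0:1→0
  Δ3: w2:0→1
  (3Δ to stable)
t=1 Δ0: clk=1 w0=0 w1=1 w2=1
  Δ1: clk:1→0
  (1Δ to stable)
t=2 Δ0: clk=0 w0=0 w1=1 w2=1
  Δ1: clk:0→1
  Δ2: w0:0→1
  Δ3: w2:1→0
  (3Δ to stable)
t=3 Δ0: clk=1 w0=1 w1=1 w2=0
  Δ1: clk:1→0
  (1Δ to stable)
t=4 Δ0: clk=0 w0=1 w1=1 w2=0
  Δ1: clk:0→1
  Δ2: w0:1→0
  Δ3: w2:0→1
  (3Δ to stable)
t=5 Δ0: clk=1 w0=0 w1=1 w2=1
  Δ1: clk:1→0
  (1Δ to stable)
t=6 Δ0: clk=0 w0=0 w1=1 w2=1
  Δ1: clk:0→1
  Δ2: w0:0→1
  Δ3: w2:1→0
  (3Δ to stable)
t=7 Δ0: clk=1 w0=1 w1=1 w2=0
  Δ1: clk:1→0
  (1Δ to stable)
t=8 Δ0: clk=0 w0=1 w1=1 w2=0
  Δ1: clk:0→1
  Δ2: w0:1→0
  Δ3: w2:0→1
  (3Δ to stable)
t=9 Δ0: clk=1 w0=0 w1=1 w2=1
  Δ1: clk:1→0
  (1Δ to stable)
t=10 Δ0: clk=0 w0=0 w1=1 w2=1
  Δ1: clk:0→1
  Δ2: w0:0→1
  Δ3: w2:1→0
  (3Δ to stable)
t=11 Δ0: clk=1 w0=1 w1=1 w2=0
  Δ1: clk:1→0
  (1Δ to stable)
t=12 Δ0: clk=0 w0=1 w1=1 w2=0
  Δ1: clk:0→1
  Δ2: w0:1→0
  Δ3: w2:0→1
  (3Δ to stable)
t=13 Δ0: clk=1 w0=0 w1=1 w2=1
  Δ1: clk:1→0
  (1Δ to stable)
t=14 Δ0: clk=0 w0=0 w1=1 w2=1
  Δ1: clk:0→1
  Δ2: w0:0→1
  Δ3: w2:1→0
  (3Δ to stable)
t=15 Δ0: clk=1 w0=1 w1=1 w2=0
  Δ1: clk:1→0
  (1Δ to stable)
t=16 Δ0: clk=0 w0=1 w1=1 w2=0
  Δ1: clk:0→1
  Δ2: w0:1→0
  Δ3: w2:0→1
  (3Δ to stable)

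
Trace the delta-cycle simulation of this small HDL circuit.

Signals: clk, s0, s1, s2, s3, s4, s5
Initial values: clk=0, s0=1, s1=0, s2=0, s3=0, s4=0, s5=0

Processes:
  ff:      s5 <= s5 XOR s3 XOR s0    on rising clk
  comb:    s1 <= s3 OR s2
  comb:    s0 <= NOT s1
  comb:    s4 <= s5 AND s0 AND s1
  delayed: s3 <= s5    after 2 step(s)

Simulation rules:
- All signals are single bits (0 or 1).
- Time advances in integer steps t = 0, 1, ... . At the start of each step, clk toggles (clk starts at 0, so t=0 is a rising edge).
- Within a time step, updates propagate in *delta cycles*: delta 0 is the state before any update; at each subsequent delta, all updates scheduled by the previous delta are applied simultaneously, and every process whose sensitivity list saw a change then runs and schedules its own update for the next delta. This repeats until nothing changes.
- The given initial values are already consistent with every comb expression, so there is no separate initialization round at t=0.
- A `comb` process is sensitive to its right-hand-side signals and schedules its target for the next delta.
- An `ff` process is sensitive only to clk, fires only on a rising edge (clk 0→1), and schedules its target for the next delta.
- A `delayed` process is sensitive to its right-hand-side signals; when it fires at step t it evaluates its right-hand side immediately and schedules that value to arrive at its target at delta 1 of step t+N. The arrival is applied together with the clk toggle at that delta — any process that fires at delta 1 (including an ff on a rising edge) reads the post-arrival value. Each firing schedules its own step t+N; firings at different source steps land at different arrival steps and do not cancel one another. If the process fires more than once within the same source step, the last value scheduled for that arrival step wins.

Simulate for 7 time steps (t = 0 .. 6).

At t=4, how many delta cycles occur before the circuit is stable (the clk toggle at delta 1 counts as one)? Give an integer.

2

t=0 Δ0: s5=0 s2=0 s1=0 s0=1 s3=0 s4=0 clk=0
  Δ1: clk:0→1
  Δ2: s5:0→1
  (2Δ to stable)
t=1 Δ0: s5=1 s2=0 s1=0 s0=1 s3=0 s4=0 clk=1
  Δ1: clk:1→0
  (1Δ to stable)
t=2 Δ0: s5=1 s2=0 s1=0 s0=1 s3=0 s4=0 clk=0
  Δ1: s3:0→1, clk:0→1
  Δ2: s1:0→1
  Δ3: s0:1→0, s4:0→1
  Δ4: s4:1→0
  (4Δ to stable)
t=3 Δ0: s5=1 s2=0 s1=1 s0=0 s3=1 s4=0 clk=1
  Δ1: clk:1→0
  (1Δ to stable)
t=4 Δ0: s5=1 s2=0 s1=1 s0=0 s3=1 s4=0 clk=0
  Δ1: clk:0→1
  Δ2: s5:1→0
  (2Δ to stable)
t=5 Δ0: s5=0 s2=0 s1=1 s0=0 s3=1 s4=0 clk=1
  Δ1: clk:1→0
  (1Δ to stable)
t=6 Δ0: s5=0 s2=0 s1=1 s0=0 s3=1 s4=0 clk=0
  Δ1: s3:1→0, clk:0→1
  Δ2: s1:1→0
  Δ3: s0:0→1
  (3Δ to stable)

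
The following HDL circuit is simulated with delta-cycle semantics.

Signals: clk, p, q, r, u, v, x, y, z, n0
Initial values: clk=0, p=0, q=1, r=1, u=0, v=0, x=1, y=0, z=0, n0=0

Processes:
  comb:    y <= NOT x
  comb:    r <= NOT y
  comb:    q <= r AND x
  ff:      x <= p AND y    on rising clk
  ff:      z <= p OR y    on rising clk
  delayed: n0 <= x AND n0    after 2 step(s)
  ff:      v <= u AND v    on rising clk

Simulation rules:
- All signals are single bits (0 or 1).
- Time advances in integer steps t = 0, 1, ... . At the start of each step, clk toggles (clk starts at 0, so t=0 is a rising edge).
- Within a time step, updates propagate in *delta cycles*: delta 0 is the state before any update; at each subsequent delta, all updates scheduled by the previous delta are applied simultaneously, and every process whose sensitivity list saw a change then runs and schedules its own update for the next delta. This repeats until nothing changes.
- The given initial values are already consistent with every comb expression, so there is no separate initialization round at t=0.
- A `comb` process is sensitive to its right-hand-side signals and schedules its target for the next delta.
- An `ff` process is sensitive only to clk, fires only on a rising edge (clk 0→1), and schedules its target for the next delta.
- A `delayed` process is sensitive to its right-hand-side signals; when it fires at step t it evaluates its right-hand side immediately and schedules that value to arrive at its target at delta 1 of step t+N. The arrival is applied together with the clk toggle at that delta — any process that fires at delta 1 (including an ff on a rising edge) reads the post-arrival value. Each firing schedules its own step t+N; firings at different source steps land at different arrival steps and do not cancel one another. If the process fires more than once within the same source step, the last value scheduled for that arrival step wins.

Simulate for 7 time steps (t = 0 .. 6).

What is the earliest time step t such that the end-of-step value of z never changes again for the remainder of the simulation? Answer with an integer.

2

t0.Δ0 r=1 u=0 clk=0 z=0 x=1 q=1 v=0 y=0 p=0 n0=0
t0.Δ1 r=1 u=0 clk=1 z=0 x=1 q=1 v=0 y=0 p=0 n0=0
t0.Δ2 r=1 u=0 clk=1 z=0 x=0 q=1 v=0 y=0 p=0 n0=0
t0.Δ3 r=1 u=0 clk=1 z=0 x=0 q=0 v=0 y=1 p=0 n0=0
t0.Δ4 r=0 u=0 clk=1 z=0 x=0 q=0 v=0 y=1 p=0 n0=0
t1.Δ0 r=0 u=0 clk=1 z=0 x=0 q=0 v=0 y=1 p=0 n0=0
t1.Δ1 r=0 u=0 clk=0 z=0 x=0 q=0 v=0 y=1 p=0 n0=0
t2.Δ0 r=0 u=0 clk=0 z=0 x=0 q=0 v=0 y=1 p=0 n0=0
t2.Δ1 r=0 u=0 clk=1 z=0 x=0 q=0 v=0 y=1 p=0 n0=0
t2.Δ2 r=0 u=0 clk=1 z=1 x=0 q=0 v=0 y=1 p=0 n0=0
t3.Δ0 r=0 u=0 clk=1 z=1 x=0 q=0 v=0 y=1 p=0 n0=0
t3.Δ1 r=0 u=0 clk=0 z=1 x=0 q=0 v=0 y=1 p=0 n0=0
t4.Δ0 r=0 u=0 clk=0 z=1 x=0 q=0 v=0 y=1 p=0 n0=0
t4.Δ1 r=0 u=0 clk=1 z=1 x=0 q=0 v=0 y=1 p=0 n0=0
t5.Δ0 r=0 u=0 clk=1 z=1 x=0 q=0 v=0 y=1 p=0 n0=0
t5.Δ1 r=0 u=0 clk=0 z=1 x=0 q=0 v=0 y=1 p=0 n0=0
t6.Δ0 r=0 u=0 clk=0 z=1 x=0 q=0 v=0 y=1 p=0 n0=0
t6.Δ1 r=0 u=0 clk=1 z=1 x=0 q=0 v=0 y=1 p=0 n0=0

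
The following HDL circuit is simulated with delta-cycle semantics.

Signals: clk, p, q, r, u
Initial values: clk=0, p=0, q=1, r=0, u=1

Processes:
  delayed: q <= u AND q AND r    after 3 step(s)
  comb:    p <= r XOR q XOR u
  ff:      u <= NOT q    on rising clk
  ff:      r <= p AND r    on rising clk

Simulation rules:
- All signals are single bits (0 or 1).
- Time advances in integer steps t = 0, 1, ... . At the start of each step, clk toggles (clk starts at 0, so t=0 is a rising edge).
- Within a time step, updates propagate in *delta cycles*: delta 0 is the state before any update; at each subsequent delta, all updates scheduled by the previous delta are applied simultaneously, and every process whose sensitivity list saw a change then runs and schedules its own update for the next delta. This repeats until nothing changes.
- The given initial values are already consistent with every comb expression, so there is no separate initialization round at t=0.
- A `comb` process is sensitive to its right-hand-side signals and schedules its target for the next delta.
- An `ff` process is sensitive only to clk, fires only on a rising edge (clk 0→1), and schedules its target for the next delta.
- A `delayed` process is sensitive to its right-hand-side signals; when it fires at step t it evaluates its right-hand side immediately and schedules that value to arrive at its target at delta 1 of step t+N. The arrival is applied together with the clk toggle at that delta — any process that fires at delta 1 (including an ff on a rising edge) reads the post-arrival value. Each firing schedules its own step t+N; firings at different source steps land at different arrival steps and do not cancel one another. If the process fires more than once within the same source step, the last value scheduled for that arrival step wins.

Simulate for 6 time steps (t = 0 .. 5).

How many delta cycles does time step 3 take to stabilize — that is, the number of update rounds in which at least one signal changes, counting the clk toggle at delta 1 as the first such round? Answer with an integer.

2

t0.Δ0 q=1 clk=0 r=0 u=1 p=0
t0.Δ1 q=1 clk=1 r=0 u=1 p=0
t0.Δ2 q=1 clk=1 r=0 u=0 p=0
t0.Δ3 q=1 clk=1 r=0 u=0 p=1
t1.Δ0 q=1 clk=1 r=0 u=0 p=1
t1.Δ1 q=1 clk=0 r=0 u=0 p=1
t2.Δ0 q=1 clk=0 r=0 u=0 p=1
t2.Δ1 q=1 clk=1 r=0 u=0 p=1
t3.Δ0 q=1 clk=1 r=0 u=0 p=1
t3.Δ1 q=0 clk=0 r=0 u=0 p=1
t3.Δ2 q=0 clk=0 r=0 u=0 p=0
t4.Δ0 q=0 clk=0 r=0 u=0 p=0
t4.Δ1 q=0 clk=1 r=0 u=0 p=0
t4.Δ2 q=0 clk=1 r=0 u=1 p=0
t4.Δ3 q=0 clk=1 r=0 u=1 p=1
t5.Δ0 q=0 clk=1 r=0 u=1 p=1
t5.Δ1 q=0 clk=0 r=0 u=1 p=1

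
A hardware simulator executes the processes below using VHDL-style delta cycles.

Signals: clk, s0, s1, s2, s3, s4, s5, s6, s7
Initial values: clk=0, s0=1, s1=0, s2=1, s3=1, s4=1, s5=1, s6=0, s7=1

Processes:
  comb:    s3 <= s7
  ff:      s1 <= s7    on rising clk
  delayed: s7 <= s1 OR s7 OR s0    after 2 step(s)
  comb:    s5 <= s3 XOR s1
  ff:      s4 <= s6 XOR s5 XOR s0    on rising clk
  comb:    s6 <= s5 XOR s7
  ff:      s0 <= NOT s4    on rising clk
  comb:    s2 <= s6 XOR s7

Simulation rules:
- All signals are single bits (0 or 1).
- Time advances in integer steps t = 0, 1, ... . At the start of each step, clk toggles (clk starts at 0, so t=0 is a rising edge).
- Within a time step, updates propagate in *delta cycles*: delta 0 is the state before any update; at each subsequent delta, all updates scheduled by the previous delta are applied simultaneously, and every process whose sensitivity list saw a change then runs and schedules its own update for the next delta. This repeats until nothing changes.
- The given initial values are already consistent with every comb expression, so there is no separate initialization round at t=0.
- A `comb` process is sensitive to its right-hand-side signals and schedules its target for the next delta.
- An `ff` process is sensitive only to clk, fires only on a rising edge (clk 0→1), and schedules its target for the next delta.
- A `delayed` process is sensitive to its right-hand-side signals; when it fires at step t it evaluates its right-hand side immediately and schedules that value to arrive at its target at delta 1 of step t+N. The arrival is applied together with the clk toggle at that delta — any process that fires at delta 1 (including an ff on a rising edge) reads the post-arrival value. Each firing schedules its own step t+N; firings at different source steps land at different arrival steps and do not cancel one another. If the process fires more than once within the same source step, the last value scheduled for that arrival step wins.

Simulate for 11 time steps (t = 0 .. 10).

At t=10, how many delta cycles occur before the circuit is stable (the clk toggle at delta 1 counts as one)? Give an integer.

t=0 Δ0: s6=0 s7=1 s0=1 s5=1 clk=0 s1=0 s3=1 s4=1 s2=1
  Δ1: clk:0→1
  Δ2: s0:1→0, s1:0→1, s4:1→0
  Δ3: s5:1→0
  Δ4: s6:0→1
  Δ5: s2:1→0
  (5Δ to stable)
t=1 Δ0: s6=1 s7=1 s0=0 s5=0 clk=1 s1=1 s3=1 s4=0 s2=0
  Δ1: clk:1→0
  (1Δ to stable)
t=2 Δ0: s6=1 s7=1 s0=0 s5=0 clk=0 s1=1 s3=1 s4=0 s2=0
  Δ1: clk:0→1
  Δ2: s0:0→1, s4:0→1
  (2Δ to stable)
t=3 Δ0: s6=1 s7=1 s0=1 s5=0 clk=1 s1=1 s3=1 s4=1 s2=0
  Δ1: clk:1→0
  (1Δ to stable)
t=4 Δ0: s6=1 s7=1 s0=1 s5=0 clk=0 s1=1 s3=1 s4=1 s2=0
  Δ1: clk:0→1
  Δ2: s0:1→0, s4:1→0
  (2Δ to stable)
t=5 Δ0: s6=1 s7=1 s0=0 s5=0 clk=1 s1=1 s3=1 s4=0 s2=0
  Δ1: clk:1→0
  (1Δ to stable)
t=6 Δ0: s6=1 s7=1 s0=0 s5=0 clk=0 s1=1 s3=1 s4=0 s2=0
  Δ1: clk:0→1
  Δ2: s0:0→1, s4:0→1
  (2Δ to stable)
t=7 Δ0: s6=1 s7=1 s0=1 s5=0 clk=1 s1=1 s3=1 s4=1 s2=0
  Δ1: clk:1→0
  (1Δ to stable)
t=8 Δ0: s6=1 s7=1 s0=1 s5=0 clk=0 s1=1 s3=1 s4=1 s2=0
  Δ1: clk:0→1
  Δ2: s0:1→0, s4:1→0
  (2Δ to stable)
t=9 Δ0: s6=1 s7=1 s0=0 s5=0 clk=1 s1=1 s3=1 s4=0 s2=0
  Δ1: clk:1→0
  (1Δ to stable)
t=10 Δ0: s6=1 s7=1 s0=0 s5=0 clk=0 s1=1 s3=1 s4=0 s2=0
  Δ1: clk:0→1
  Δ2: s0:0→1, s4:0→1
  (2Δ to stable)

2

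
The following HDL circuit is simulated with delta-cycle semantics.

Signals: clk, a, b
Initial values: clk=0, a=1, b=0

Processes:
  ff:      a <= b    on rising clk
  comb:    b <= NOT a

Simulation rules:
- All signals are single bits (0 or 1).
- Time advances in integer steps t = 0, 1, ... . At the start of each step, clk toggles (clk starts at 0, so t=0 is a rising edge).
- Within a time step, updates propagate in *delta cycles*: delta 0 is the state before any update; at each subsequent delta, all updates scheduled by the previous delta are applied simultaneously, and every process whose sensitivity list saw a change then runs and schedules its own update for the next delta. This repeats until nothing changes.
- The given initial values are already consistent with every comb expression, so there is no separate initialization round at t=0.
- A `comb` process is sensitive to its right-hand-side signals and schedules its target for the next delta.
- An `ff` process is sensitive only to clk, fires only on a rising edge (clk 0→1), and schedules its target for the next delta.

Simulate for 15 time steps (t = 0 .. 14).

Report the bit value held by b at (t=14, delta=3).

[bits: clk,a,b]
t=0: Δ0=010 Δ1=110 Δ2=100 Δ3=101 | 3Δ
t=1: Δ0=101 Δ1=001 | 1Δ
t=2: Δ0=001 Δ1=101 Δ2=111 Δ3=110 | 3Δ
t=3: Δ0=110 Δ1=010 | 1Δ
t=4: Δ0=010 Δ1=110 Δ2=100 Δ3=101 | 3Δ
t=5: Δ0=101 Δ1=001 | 1Δ
t=6: Δ0=001 Δ1=101 Δ2=111 Δ3=110 | 3Δ
t=7: Δ0=110 Δ1=010 | 1Δ
t=8: Δ0=010 Δ1=110 Δ2=100 Δ3=101 | 3Δ
t=9: Δ0=101 Δ1=001 | 1Δ
t=10: Δ0=001 Δ1=101 Δ2=111 Δ3=110 | 3Δ
t=11: Δ0=110 Δ1=010 | 1Δ
t=12: Δ0=010 Δ1=110 Δ2=100 Δ3=101 | 3Δ
t=13: Δ0=101 Δ1=001 | 1Δ
t=14: Δ0=001 Δ1=101 Δ2=111 Δ3=110 | 3Δ

0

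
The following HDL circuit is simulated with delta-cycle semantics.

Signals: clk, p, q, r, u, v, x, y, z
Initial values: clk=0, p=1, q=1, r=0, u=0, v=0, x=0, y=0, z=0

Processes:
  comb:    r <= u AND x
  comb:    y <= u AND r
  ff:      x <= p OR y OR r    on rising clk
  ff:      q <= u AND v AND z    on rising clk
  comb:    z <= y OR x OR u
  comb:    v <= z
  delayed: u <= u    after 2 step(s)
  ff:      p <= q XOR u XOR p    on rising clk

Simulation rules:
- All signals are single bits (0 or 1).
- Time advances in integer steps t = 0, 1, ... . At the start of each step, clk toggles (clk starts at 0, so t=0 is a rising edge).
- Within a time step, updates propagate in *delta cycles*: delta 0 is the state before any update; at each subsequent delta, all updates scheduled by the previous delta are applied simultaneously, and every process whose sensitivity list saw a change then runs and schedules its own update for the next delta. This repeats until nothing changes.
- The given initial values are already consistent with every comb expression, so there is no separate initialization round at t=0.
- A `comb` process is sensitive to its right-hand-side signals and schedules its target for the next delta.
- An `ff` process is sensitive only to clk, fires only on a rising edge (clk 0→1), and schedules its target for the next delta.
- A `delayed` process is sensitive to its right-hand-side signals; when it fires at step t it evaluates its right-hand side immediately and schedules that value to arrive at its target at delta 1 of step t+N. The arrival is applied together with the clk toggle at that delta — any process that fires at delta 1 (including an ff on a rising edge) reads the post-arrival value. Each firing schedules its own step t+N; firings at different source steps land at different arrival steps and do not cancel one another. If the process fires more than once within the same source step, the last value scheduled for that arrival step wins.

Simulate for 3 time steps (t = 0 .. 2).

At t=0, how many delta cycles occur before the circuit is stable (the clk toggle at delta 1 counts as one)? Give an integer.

t0.Δ0 v=0 z=0 r=0 x=0 y=0 clk=0 q=1 u=0 p=1
t0.Δ1 v=0 z=0 r=0 x=0 y=0 clk=1 q=1 u=0 p=1
t0.Δ2 v=0 z=0 r=0 x=1 y=0 clk=1 q=0 u=0 p=0
t0.Δ3 v=0 z=1 r=0 x=1 y=0 clk=1 q=0 u=0 p=0
t0.Δ4 v=1 z=1 r=0 x=1 y=0 clk=1 q=0 u=0 p=0
t1.Δ0 v=1 z=1 r=0 x=1 y=0 clk=1 q=0 u=0 p=0
t1.Δ1 v=1 z=1 r=0 x=1 y=0 clk=0 q=0 u=0 p=0
t2.Δ0 v=1 z=1 r=0 x=1 y=0 clk=0 q=0 u=0 p=0
t2.Δ1 v=1 z=1 r=0 x=1 y=0 clk=1 q=0 u=0 p=0
t2.Δ2 v=1 z=1 r=0 x=0 y=0 clk=1 q=0 u=0 p=0
t2.Δ3 v=1 z=0 r=0 x=0 y=0 clk=1 q=0 u=0 p=0
t2.Δ4 v=0 z=0 r=0 x=0 y=0 clk=1 q=0 u=0 p=0

4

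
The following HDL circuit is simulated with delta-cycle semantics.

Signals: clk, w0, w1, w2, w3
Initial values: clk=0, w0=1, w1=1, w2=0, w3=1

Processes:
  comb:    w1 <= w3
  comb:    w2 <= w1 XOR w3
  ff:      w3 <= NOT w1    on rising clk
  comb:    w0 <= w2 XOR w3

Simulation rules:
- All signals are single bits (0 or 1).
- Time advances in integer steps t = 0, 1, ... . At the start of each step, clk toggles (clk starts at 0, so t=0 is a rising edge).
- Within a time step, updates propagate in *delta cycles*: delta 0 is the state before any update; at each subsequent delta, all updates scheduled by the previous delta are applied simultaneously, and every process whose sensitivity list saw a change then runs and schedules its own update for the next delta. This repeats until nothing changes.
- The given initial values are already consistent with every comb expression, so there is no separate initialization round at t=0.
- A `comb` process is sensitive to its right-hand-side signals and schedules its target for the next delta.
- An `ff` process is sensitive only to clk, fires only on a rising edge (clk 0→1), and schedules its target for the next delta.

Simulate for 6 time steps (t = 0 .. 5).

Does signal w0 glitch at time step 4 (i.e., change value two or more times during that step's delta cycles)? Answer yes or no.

[bits: w3,w1,w0,clk,w2]
t=0: Δ0=11100 Δ1=11110 Δ2=01110 Δ3=00011 Δ4=00110 Δ5=00010 | 5Δ
t=1: Δ0=00010 Δ1=00000 | 1Δ
t=2: Δ0=00000 Δ1=00010 Δ2=10010 Δ3=11111 Δ4=11010 Δ5=11110 | 5Δ
t=3: Δ0=11110 Δ1=11100 | 1Δ
t=4: Δ0=11100 Δ1=11110 Δ2=01110 Δ3=00011 Δ4=00110 Δ5=00010 | 5Δ
t=5: Δ0=00010 Δ1=00000 | 1Δ

yes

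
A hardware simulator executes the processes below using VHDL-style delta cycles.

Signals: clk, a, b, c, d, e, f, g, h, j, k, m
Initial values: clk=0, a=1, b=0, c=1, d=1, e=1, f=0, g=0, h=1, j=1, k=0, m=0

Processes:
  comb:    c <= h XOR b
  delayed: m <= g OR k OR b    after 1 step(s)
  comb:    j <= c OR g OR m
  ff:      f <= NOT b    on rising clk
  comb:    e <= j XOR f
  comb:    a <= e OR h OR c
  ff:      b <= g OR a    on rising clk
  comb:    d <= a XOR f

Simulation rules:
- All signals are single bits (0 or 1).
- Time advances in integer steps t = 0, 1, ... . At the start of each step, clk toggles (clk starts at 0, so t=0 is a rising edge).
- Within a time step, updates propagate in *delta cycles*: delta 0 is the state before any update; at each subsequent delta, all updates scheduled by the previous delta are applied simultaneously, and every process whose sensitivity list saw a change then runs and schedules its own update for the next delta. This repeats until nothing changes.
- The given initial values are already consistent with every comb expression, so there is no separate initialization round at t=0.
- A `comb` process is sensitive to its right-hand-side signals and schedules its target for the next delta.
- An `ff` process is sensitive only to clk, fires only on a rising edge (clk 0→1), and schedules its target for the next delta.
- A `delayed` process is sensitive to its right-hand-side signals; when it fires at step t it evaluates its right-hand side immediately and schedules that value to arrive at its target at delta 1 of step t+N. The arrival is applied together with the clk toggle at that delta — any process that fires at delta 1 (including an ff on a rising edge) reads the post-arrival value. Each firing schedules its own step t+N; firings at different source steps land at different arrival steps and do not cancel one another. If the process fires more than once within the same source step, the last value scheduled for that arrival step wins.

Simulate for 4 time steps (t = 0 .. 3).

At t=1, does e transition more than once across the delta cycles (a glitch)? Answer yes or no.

t=0 Δ0: g=0 b=0 a=1 k=0 h=1 f=0 c=1 j=1 clk=0 e=1 d=1 m=0
  Δ1: clk:0→1
  Δ2: b:0→1, f:0→1
  Δ3: c:1→0, e:1→0, d:1→0
  Δ4: j:1→0
  Δ5: e:0→1
  (5Δ to stable)
t=1 Δ0: g=0 b=1 a=1 k=0 h=1 f=1 c=0 j=0 clk=1 e=1 d=0 m=0
  Δ1: clk:1→0, m:0→1
  Δ2: j:0→1
  Δ3: e:1→0
  (3Δ to stable)
t=2 Δ0: g=0 b=1 a=1 k=0 h=1 f=1 c=0 j=1 clk=0 e=0 d=0 m=1
  Δ1: clk:0→1
  Δ2: f:1→0
  Δ3: e:0→1, d:0→1
  (3Δ to stable)
t=3 Δ0: g=0 b=1 a=1 k=0 h=1 f=0 c=0 j=1 clk=1 e=1 d=1 m=1
  Δ1: clk:1→0
  (1Δ to stable)

no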